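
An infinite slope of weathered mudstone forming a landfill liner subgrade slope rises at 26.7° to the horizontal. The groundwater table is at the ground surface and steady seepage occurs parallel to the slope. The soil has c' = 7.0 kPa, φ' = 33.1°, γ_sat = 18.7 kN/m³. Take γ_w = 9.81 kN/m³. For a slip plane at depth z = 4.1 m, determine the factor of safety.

With seepage parallel to the slope and the water table at the surface, the effective normal stress on the slip plane uses the buoyant unit weight γ' = γ_sat − γ_w while the driving shear stress uses γ_sat:
FS = [c' + γ' z cos²β tanφ'] / [γ_sat z sinβ cosβ]
γ' = 18.7 − 9.81 = 8.89 kN/m³
Numerator = 7.0 + 8.89·4.1·cos²26.7°·tan33.1° = 7.0 + 8.89·4.1·0.7981·0.6519 = 25.964 kPa
Denominator = 18.7·4.1·sin26.7°·cos26.7° = 18.7·4.1·0.4493·0.8934 = 30.776 kPa
FS = 25.964 / 30.776 = 0.844

FS = 0.84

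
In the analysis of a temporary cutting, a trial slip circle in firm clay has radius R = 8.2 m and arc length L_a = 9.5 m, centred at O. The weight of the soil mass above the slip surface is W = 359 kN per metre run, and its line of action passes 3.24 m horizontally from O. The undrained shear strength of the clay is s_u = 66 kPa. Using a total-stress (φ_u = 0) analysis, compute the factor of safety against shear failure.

FS = 4.42

Taking moments about the centre O, the resisting moment is provided by the undrained shear strength acting along the arc:
M_R = s_u·L_a·R = 66·9.50·8.2 = 5141.4 kN·m/m
M_D = W·d = 359·3.24 = 1163.2 kN·m/m
FS = M_R / M_D = 5141.4 / 1163.2 = 4.420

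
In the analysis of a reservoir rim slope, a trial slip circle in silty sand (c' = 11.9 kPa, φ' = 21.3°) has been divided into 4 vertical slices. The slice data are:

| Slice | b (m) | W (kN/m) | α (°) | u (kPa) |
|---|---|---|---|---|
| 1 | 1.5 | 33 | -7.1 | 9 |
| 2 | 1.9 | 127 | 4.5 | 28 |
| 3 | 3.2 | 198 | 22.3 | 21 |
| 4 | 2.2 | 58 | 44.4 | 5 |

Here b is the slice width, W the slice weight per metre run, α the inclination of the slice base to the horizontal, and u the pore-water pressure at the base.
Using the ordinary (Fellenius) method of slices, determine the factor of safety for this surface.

FS = 1.71

Ordinary method of slices: FS = Σ[c'·Δl_i + (W_i cosα_i − u_i·Δl_i)·tanφ'] / Σ W_i sinα_i, with Δl_i = b_i / cosα_i.
Slice 1: Δl = 1.5/cos(-7.1°) = 1.512 m; N'_1 = 33·cos(-7.1°) − 9·1.512 = 19.1; c'Δl = 17.99; W sinα = -4.1
Slice 2: Δl = 1.9/cos4.5° = 1.906 m; N'_2 = 127·cos4.5° − 28·1.906 = 73.2; c'Δl = 22.68; W sinα = 10.0
Slice 3: Δl = 3.2/cos22.3° = 3.459 m; N'_3 = 198·cos22.3° − 21·3.459 = 110.6; c'Δl = 41.16; W sinα = 75.1
Slice 4: Δl = 2.2/cos44.4° = 3.079 m; N'_4 = 58·cos44.4° − 5·3.079 = 26.0; c'Δl = 36.64; W sinα = 40.6
Σc'Δl = 118.5 kN/m; ΣN' = 229.0 kN/m; ΣW sinα = 121.6 kN/m
Resisting = 118.5 + 229.0·tan21.3° = 118.5 + 89.3 = 207.7 kN/m
FS = 207.7 / 121.6 = 1.708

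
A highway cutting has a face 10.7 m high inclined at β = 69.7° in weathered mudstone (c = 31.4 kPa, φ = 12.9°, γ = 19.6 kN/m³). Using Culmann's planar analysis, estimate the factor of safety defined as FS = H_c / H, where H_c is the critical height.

H_c = (4c/γ) · sinβ cosφ / [1 − cos(β − φ)]
    = (4·31.4/19.6) · sin69.7°·cos12.9° / [1 − cos56.8°]
    = 6.408 · 0.9142 / 0.4524 = 12.95 m
FS = H_c / H = 12.95 / 10.7 = 1.210

FS = 1.21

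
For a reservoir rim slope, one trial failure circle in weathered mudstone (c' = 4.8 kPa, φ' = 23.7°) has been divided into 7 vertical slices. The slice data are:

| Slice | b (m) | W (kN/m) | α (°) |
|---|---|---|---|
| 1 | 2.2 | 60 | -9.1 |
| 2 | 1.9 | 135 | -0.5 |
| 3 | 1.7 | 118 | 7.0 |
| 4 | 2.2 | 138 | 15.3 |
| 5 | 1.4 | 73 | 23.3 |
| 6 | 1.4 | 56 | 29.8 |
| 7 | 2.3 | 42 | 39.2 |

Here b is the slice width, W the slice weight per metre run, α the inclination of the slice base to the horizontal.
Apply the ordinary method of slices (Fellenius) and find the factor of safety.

Ordinary method of slices: FS = Σ[c'·Δl_i + (W_i cosα_i)·tanφ'] / Σ W_i sinα_i, with Δl_i = b_i / cosα_i.
Slice 1: Δl = 2.2/cos(-9.1°) = 2.228 m; N'_1 = 60·cos(-9.1°) = 59.2; c'Δl = 10.69; W sinα = -9.5
Slice 2: Δl = 1.9/cos(-0.5°) = 1.900 m; N'_2 = 135·cos(-0.5°) = 135.0; c'Δl = 9.12; W sinα = -1.2
Slice 3: Δl = 1.7/cos7.0° = 1.713 m; N'_3 = 118·cos7.0° = 117.1; c'Δl = 8.22; W sinα = 14.4
Slice 4: Δl = 2.2/cos15.3° = 2.281 m; N'_4 = 138·cos15.3° = 133.1; c'Δl = 10.95; W sinα = 36.4
Slice 5: Δl = 1.4/cos23.3° = 1.524 m; N'_5 = 73·cos23.3° = 67.0; c'Δl = 7.32; W sinα = 28.9
Slice 6: Δl = 1.4/cos29.8° = 1.613 m; N'_6 = 56·cos29.8° = 48.6; c'Δl = 7.74; W sinα = 27.8
Slice 7: Δl = 2.3/cos39.2° = 2.968 m; N'_7 = 42·cos39.2° = 32.5; c'Δl = 14.25; W sinα = 26.5
Σc'Δl = 68.3 kN/m; ΣN' = 592.7 kN/m; ΣW sinα = 123.4 kN/m
Resisting = 68.3 + 592.7·tan23.7° = 68.3 + 260.2 = 328.4 kN/m
FS = 328.4 / 123.4 = 2.662

FS = 2.66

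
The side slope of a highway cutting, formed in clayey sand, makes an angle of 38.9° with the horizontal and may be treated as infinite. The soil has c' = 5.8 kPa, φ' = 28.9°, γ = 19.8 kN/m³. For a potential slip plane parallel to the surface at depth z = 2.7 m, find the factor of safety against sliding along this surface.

FS = 0.91

For an infinite slope with a slip plane parallel to the surface (no pore pressure): FS = [c' + γz cos²β tanφ'] / [γz sinβ cosβ].
γz = 19.8·2.7 = 53.46 kN/m²
Numerator = 5.8 + 53.46·cos²38.9°·tan28.9° = 5.8 + 53.46·0.6057·0.5520 = 23.674 kPa
Denominator = 53.46·sin38.9°·cos38.9° = 53.46·0.6280·0.7782 = 26.126 kPa
FS = 23.674 / 26.126 = 0.906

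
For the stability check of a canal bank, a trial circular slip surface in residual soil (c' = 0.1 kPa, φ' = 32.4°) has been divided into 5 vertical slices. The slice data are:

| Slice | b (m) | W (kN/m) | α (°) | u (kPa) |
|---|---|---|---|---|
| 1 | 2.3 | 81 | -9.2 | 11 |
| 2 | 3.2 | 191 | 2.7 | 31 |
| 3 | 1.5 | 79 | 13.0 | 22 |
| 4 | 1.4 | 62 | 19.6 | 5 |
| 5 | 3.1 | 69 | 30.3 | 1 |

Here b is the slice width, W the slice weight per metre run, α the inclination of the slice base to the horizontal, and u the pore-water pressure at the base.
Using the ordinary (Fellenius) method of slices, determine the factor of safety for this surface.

Ordinary method of slices: FS = Σ[c'·Δl_i + (W_i cosα_i − u_i·Δl_i)·tanφ'] / Σ W_i sinα_i, with Δl_i = b_i / cosα_i.
Slice 1: Δl = 2.3/cos(-9.2°) = 2.330 m; N'_1 = 81·cos(-9.2°) − 11·2.330 = 54.3; c'Δl = 0.23; W sinα = -13.0
Slice 2: Δl = 3.2/cos2.7° = 3.204 m; N'_2 = 191·cos2.7° − 31·3.204 = 91.5; c'Δl = 0.32; W sinα = 9.0
Slice 3: Δl = 1.5/cos13.0° = 1.539 m; N'_3 = 79·cos13.0° − 22·1.539 = 43.1; c'Δl = 0.15; W sinα = 17.8
Slice 4: Δl = 1.4/cos19.6° = 1.486 m; N'_4 = 62·cos19.6° − 5·1.486 = 51.0; c'Δl = 0.15; W sinα = 20.8
Slice 5: Δl = 3.1/cos30.3° = 3.590 m; N'_5 = 69·cos30.3° − 1·3.590 = 56.0; c'Δl = 0.36; W sinα = 34.8
Σc'Δl = 1.2 kN/m; ΣN' = 295.9 kN/m; ΣW sinα = 69.4 kN/m
Resisting = 1.2 + 295.9·tan32.4° = 1.2 + 187.8 = 189.0 kN/m
FS = 189.0 / 69.4 = 2.722

FS = 2.72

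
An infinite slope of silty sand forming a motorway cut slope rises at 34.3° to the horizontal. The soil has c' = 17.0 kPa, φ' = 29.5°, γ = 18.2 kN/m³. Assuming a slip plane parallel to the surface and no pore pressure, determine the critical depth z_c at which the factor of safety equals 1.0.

Setting FS = 1.00 in FS = [c' + γz cos²β tanφ'] / [γz sinβ cosβ] and solving for z:
z = c' / [γ cosβ (FS·sinβ − cosβ·tanφ')]
  = 17.0 / [18.2·cos34.3°·(1.00·sin34.3° − cos34.3°·tan29.5°)]
  = 17.0 / [18.2·0.8261·(1.00·0.5635 − 0.8261·0.5658)]
  = 17.0 / 1.4455 = 11.761 m

z_c = 11.76 m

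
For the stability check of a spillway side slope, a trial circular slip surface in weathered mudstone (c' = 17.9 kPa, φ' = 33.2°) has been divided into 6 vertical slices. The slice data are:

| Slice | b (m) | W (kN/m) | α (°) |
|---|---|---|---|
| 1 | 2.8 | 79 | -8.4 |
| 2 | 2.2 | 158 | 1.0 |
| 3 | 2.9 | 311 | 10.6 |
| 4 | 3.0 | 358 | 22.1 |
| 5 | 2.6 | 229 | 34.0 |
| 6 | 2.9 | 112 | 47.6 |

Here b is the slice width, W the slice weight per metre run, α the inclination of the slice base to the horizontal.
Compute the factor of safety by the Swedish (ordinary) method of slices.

Ordinary method of slices: FS = Σ[c'·Δl_i + (W_i cosα_i)·tanφ'] / Σ W_i sinα_i, with Δl_i = b_i / cosα_i.
Slice 1: Δl = 2.8/cos(-8.4°) = 2.830 m; N'_1 = 79·cos(-8.4°) = 78.2; c'Δl = 50.66; W sinα = -11.5
Slice 2: Δl = 2.2/cos1.0° = 2.200 m; N'_2 = 158·cos1.0° = 158.0; c'Δl = 39.39; W sinα = 2.8
Slice 3: Δl = 2.9/cos10.6° = 2.950 m; N'_3 = 311·cos10.6° = 305.7; c'Δl = 52.81; W sinα = 57.2
Slice 4: Δl = 3.0/cos22.1° = 3.238 m; N'_4 = 358·cos22.1° = 331.7; c'Δl = 57.96; W sinα = 134.7
Slice 5: Δl = 2.6/cos34.0° = 3.136 m; N'_5 = 229·cos34.0° = 189.8; c'Δl = 56.14; W sinα = 128.1
Slice 6: Δl = 2.9/cos47.6° = 4.301 m; N'_6 = 112·cos47.6° = 75.5; c'Δl = 76.98; W sinα = 82.7
Σc'Δl = 333.9 kN/m; ΣN' = 1138.9 kN/m; ΣW sinα = 393.9 kN/m
Resisting = 333.9 + 1138.9·tan33.2° = 333.9 + 745.3 = 1079.2 kN/m
FS = 1079.2 / 393.9 = 2.740

FS = 2.74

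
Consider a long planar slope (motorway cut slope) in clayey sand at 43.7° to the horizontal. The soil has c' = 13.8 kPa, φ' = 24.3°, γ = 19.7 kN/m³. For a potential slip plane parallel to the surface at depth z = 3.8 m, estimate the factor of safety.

For an infinite slope with a slip plane parallel to the surface (no pore pressure): FS = [c' + γz cos²β tanφ'] / [γz sinβ cosβ].
γz = 19.7·3.8 = 74.86 kN/m²
Numerator = 13.8 + 74.86·cos²43.7°·tan24.3° = 13.8 + 74.86·0.5227·0.4515 = 31.467 kPa
Denominator = 74.86·sin43.7°·cos43.7° = 74.86·0.6909·0.7230 = 37.391 kPa
FS = 31.467 / 37.391 = 0.842

FS = 0.84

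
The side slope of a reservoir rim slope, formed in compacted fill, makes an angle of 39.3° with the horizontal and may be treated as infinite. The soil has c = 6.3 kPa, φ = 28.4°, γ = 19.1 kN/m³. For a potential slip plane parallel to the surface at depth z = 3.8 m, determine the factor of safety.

FS = 0.84

For an infinite slope with a slip plane parallel to the surface (no pore pressure): FS = [c + γz cos²β tanφ] / [γz sinβ cosβ].
γz = 19.1·3.8 = 72.58 kN/m²
Numerator = 6.3 + 72.58·cos²39.3°·tan28.4° = 6.3 + 72.58·0.5988·0.5407 = 29.800 kPa
Denominator = 72.58·sin39.3°·cos39.3° = 72.58·0.6334·0.7738 = 35.574 kPa
FS = 29.800 / 35.574 = 0.838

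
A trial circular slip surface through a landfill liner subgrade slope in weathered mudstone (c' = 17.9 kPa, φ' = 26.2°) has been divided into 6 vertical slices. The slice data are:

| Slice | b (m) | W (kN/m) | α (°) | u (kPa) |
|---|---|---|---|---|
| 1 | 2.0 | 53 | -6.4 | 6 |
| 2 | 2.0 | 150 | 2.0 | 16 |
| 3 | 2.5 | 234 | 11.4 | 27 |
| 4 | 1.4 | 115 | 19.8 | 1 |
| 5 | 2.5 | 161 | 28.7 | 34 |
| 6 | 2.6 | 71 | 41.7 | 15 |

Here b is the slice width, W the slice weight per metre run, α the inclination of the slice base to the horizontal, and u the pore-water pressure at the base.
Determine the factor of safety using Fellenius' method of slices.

FS = 2.34

Ordinary method of slices: FS = Σ[c'·Δl_i + (W_i cosα_i − u_i·Δl_i)·tanφ'] / Σ W_i sinα_i, with Δl_i = b_i / cosα_i.
Slice 1: Δl = 2.0/cos(-6.4°) = 2.013 m; N'_1 = 53·cos(-6.4°) − 6·2.013 = 40.6; c'Δl = 36.02; W sinα = -5.9
Slice 2: Δl = 2.0/cos2.0° = 2.001 m; N'_2 = 150·cos2.0° − 16·2.001 = 117.9; c'Δl = 35.82; W sinα = 5.2
Slice 3: Δl = 2.5/cos11.4° = 2.550 m; N'_3 = 234·cos11.4° − 27·2.550 = 160.5; c'Δl = 45.65; W sinα = 46.3
Slice 4: Δl = 1.4/cos19.8° = 1.488 m; N'_4 = 115·cos19.8° − 1·1.488 = 106.7; c'Δl = 26.63; W sinα = 39.0
Slice 5: Δl = 2.5/cos28.7° = 2.850 m; N'_5 = 161·cos28.7° − 34·2.850 = 44.3; c'Δl = 51.02; W sinα = 77.3
Slice 6: Δl = 2.6/cos41.7° = 3.482 m; N'_6 = 71·cos41.7° − 15·3.482 = 0.8; c'Δl = 62.33; W sinα = 47.2
Σc'Δl = 257.5 kN/m; ΣN' = 470.8 kN/m; ΣW sinα = 209.1 kN/m
Resisting = 257.5 + 470.8·tan26.2° = 257.5 + 231.7 = 489.2 kN/m
FS = 489.2 / 209.1 = 2.340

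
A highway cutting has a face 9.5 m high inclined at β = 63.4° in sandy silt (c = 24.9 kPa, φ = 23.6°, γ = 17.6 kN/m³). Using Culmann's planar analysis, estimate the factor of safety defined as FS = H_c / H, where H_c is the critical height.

H_c = (4c/γ) · sinβ cosφ / [1 − cos(β − φ)]
    = (4·24.9/17.6) · sin63.4°·cos23.6° / [1 − cos39.8°]
    = 5.659 · 0.8194 / 0.2317 = 20.01 m
FS = H_c / H = 20.01 / 9.5 = 2.106

FS = 2.11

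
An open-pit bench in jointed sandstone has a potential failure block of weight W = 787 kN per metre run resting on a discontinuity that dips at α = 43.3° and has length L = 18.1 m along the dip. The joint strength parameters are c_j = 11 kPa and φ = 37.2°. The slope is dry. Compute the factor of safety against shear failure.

FS = 1.17

Resolving the block weight along and normal to the plane and applying the Mohr–Coulomb strength on the joint:
N' = W cosα = 787·cos43.3° = 572.8 kN/m
Driving force T = W sinα = 787·sin43.3° = 539.7 kN/m
Resisting force R = c_j·L + N'·tanφ = 11·18.1 + 572.8·tan37.2° = 199.1 + 434.7 = 633.8 kN/m
FS = R / T = 633.8 / 539.7 = 1.174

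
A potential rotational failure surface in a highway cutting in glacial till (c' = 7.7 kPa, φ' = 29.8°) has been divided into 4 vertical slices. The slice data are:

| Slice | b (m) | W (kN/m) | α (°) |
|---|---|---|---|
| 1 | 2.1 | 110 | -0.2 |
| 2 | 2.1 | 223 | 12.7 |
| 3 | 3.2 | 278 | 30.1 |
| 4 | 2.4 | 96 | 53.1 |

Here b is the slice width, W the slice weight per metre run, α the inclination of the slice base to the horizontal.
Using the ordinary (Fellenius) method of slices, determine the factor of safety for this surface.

Ordinary method of slices: FS = Σ[c'·Δl_i + (W_i cosα_i)·tanφ'] / Σ W_i sinα_i, with Δl_i = b_i / cosα_i.
Slice 1: Δl = 2.1/cos(-0.2°) = 2.100 m; N'_1 = 110·cos(-0.2°) = 110.0; c'Δl = 16.17; W sinα = -0.4
Slice 2: Δl = 2.1/cos12.7° = 2.153 m; N'_2 = 223·cos12.7° = 217.5; c'Δl = 16.58; W sinα = 49.0
Slice 3: Δl = 3.2/cos30.1° = 3.699 m; N'_3 = 278·cos30.1° = 240.5; c'Δl = 28.48; W sinα = 139.4
Slice 4: Δl = 2.4/cos53.1° = 3.997 m; N'_4 = 96·cos53.1° = 57.6; c'Δl = 30.78; W sinα = 76.8
Σc'Δl = 92.0 kN/m; ΣN' = 625.7 kN/m; ΣW sinα = 264.8 kN/m
Resisting = 92.0 + 625.7·tan29.8° = 92.0 + 358.3 = 450.3 kN/m
FS = 450.3 / 264.8 = 1.700

FS = 1.70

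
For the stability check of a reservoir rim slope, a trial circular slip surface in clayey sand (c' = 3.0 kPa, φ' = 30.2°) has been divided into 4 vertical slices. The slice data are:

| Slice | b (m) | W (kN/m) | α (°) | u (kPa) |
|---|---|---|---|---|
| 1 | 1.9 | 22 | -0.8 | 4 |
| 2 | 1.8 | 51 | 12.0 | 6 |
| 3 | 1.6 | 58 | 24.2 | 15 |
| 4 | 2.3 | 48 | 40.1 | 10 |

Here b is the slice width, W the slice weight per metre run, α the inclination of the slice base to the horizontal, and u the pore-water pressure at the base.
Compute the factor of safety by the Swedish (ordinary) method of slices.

Ordinary method of slices: FS = Σ[c'·Δl_i + (W_i cosα_i − u_i·Δl_i)·tanφ'] / Σ W_i sinα_i, with Δl_i = b_i / cosα_i.
Slice 1: Δl = 1.9/cos(-0.8°) = 1.900 m; N'_1 = 22·cos(-0.8°) − 4·1.900 = 14.4; c'Δl = 5.70; W sinα = -0.3
Slice 2: Δl = 1.8/cos12.0° = 1.840 m; N'_2 = 51·cos12.0° − 6·1.840 = 38.8; c'Δl = 5.52; W sinα = 10.6
Slice 3: Δl = 1.6/cos24.2° = 1.754 m; N'_3 = 58·cos24.2° − 15·1.754 = 26.6; c'Δl = 5.26; W sinα = 23.8
Slice 4: Δl = 2.3/cos40.1° = 3.007 m; N'_4 = 48·cos40.1° − 10·3.007 = 6.6; c'Δl = 9.02; W sinα = 30.9
Σc'Δl = 25.5 kN/m; ΣN' = 86.5 kN/m; ΣW sinα = 65.0 kN/m
Resisting = 25.5 + 86.5·tan30.2° = 25.5 + 50.3 = 75.8 kN/m
FS = 75.8 / 65.0 = 1.167

FS = 1.17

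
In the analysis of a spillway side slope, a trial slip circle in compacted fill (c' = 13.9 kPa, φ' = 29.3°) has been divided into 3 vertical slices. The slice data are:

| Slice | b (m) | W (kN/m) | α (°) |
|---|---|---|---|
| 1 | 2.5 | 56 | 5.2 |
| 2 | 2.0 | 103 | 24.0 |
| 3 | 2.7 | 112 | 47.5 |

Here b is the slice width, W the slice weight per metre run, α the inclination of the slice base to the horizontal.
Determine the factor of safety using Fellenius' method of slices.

FS = 1.91

Ordinary method of slices: FS = Σ[c'·Δl_i + (W_i cosα_i)·tanφ'] / Σ W_i sinα_i, with Δl_i = b_i / cosα_i.
Slice 1: Δl = 2.5/cos5.2° = 2.510 m; N'_1 = 56·cos5.2° = 55.8; c'Δl = 34.89; W sinα = 5.1
Slice 2: Δl = 2.0/cos24.0° = 2.189 m; N'_2 = 103·cos24.0° = 94.1; c'Δl = 30.43; W sinα = 41.9
Slice 3: Δl = 2.7/cos47.5° = 3.997 m; N'_3 = 112·cos47.5° = 75.7; c'Δl = 55.55; W sinα = 82.6
Σc'Δl = 120.9 kN/m; ΣN' = 225.5 kN/m; ΣW sinα = 129.5 kN/m
Resisting = 120.9 + 225.5·tan29.3° = 120.9 + 126.6 = 247.4 kN/m
FS = 247.4 / 129.5 = 1.910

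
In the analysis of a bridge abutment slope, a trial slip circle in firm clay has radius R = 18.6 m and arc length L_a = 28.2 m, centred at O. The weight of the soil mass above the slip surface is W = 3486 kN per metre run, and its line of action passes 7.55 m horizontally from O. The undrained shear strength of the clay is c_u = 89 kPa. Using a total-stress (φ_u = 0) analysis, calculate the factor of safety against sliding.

FS = 1.77

Taking moments about the centre O, the resisting moment is provided by the undrained shear strength acting along the arc:
M_R = c_u·L_a·R = 89·28.20·18.6 = 46682.3 kN·m/m
M_D = W·d = 3486·7.55 = 26319.3 kN·m/m
FS = M_R / M_D = 46682.3 / 26319.3 = 1.774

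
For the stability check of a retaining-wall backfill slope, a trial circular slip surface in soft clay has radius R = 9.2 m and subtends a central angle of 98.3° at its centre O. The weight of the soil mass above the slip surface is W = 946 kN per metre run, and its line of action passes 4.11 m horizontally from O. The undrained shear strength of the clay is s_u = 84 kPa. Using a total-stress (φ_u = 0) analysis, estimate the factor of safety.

Taking moments about the centre O, the resisting moment is provided by the undrained shear strength acting along the arc:
Arc length L_a = R·θ = 9.2·(98.3°·π/180) = 9.2·1.7157 = 15.78 m
M_R = s_u·L_a·R = 84·15.78·9.2 = 12197.9 kN·m/m
M_D = W·d = 946·4.11 = 3888.1 kN·m/m
FS = M_R / M_D = 12197.9 / 3888.1 = 3.137

FS = 3.14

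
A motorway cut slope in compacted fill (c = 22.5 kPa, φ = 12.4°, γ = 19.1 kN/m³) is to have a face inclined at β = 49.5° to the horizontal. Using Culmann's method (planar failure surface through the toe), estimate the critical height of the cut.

Culmann's analysis gives the critical failure plane at α_cr = (β + φ)/2 = (49.5 + 12.4)/2 = 30.9°, and the critical height
H_c = (4c/γ) · sinβ cosφ / [1 − cos(β − φ)]
    = (4·22.5/19.1) · sin49.5°·cos12.4° / [1 − cos(37.1°)]
    = 4.712 · 0.7604·0.9767 / [1 − 0.7976]
    = 4.712 · 0.7427 / 0.2024
    = 17.29 m

H_c = 17.29 m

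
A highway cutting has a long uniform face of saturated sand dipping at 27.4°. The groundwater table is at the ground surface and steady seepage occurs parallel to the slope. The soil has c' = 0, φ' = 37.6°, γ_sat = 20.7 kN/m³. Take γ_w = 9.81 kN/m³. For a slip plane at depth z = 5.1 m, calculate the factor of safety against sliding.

FS = 0.78

With seepage parallel to the slope and the water table at the surface, the effective normal stress on the slip plane uses the buoyant unit weight γ' = γ_sat − γ_w while the driving shear stress uses γ_sat:
FS = [c' + γ' z cos²β tanφ'] / [γ_sat z sinβ cosβ]
(For c' = 0 this reduces to FS = (γ'/γ_sat)·tanφ'/tanβ.)
γ' = 20.7 − 9.81 = 10.89 kN/m³
Numerator = 0.0 + 10.89·5.1·cos²27.4°·tan37.6° = 0.0 + 10.89·5.1·0.7882·0.7701 = 33.713 kPa
Denominator = 20.7·5.1·sin27.4°·cos27.4° = 20.7·5.1·0.4602·0.8878 = 43.133 kPa
FS = 33.713 / 43.133 = 0.782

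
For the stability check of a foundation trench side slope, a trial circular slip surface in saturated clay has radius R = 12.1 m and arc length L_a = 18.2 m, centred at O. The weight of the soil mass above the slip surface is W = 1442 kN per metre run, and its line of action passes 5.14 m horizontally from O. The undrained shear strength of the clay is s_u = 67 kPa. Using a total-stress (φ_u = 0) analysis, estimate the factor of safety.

Taking moments about the centre O, the resisting moment is provided by the undrained shear strength acting along the arc:
M_R = s_u·L_a·R = 67·18.20·12.1 = 14754.7 kN·m/m
M_D = W·d = 1442·5.14 = 7411.9 kN·m/m
FS = M_R / M_D = 14754.7 / 7411.9 = 1.991

FS = 1.99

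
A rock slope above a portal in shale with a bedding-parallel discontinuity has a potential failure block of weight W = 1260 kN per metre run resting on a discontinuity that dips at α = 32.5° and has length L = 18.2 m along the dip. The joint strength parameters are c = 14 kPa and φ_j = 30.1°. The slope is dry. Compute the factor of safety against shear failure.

FS = 1.29

Resolving the block weight along and normal to the plane and applying the Mohr–Coulomb strength on the joint:
N' = W cosα = 1260·cos32.5° = 1062.7 kN/m
Driving force T = W sinα = 1260·sin32.5° = 677.0 kN/m
Resisting force R = c·L + N'·tanφ_j = 14·18.2 + 1062.7·tan30.1° = 254.8 + 616.0 = 870.8 kN/m
FS = R / T = 870.8 / 677.0 = 1.286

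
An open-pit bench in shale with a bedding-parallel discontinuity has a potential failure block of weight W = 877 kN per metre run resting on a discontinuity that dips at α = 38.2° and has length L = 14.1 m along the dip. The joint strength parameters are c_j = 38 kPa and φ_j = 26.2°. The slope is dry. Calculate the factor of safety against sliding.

Resolving the block weight along and normal to the plane and applying the Mohr–Coulomb strength on the joint:
N' = W cosα = 877·cos38.2° = 689.2 kN/m
Driving force T = W sinα = 877·sin38.2° = 542.3 kN/m
Resisting force R = c_j·L + N'·tanφ_j = 38·14.1 + 689.2·tan26.2° = 535.8 + 339.1 = 874.9 kN/m
FS = R / T = 874.9 / 542.3 = 1.613

FS = 1.61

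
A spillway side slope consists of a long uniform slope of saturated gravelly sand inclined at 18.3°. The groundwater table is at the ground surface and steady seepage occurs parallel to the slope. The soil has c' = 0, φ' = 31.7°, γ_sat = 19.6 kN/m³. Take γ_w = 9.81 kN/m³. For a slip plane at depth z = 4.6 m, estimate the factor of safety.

With seepage parallel to the slope and the water table at the surface, the effective normal stress on the slip plane uses the buoyant unit weight γ' = γ_sat − γ_w while the driving shear stress uses γ_sat:
FS = [c' + γ' z cos²β tanφ'] / [γ_sat z sinβ cosβ]
(For c' = 0 this reduces to FS = (γ'/γ_sat)·tanφ'/tanβ.)
γ' = 19.6 − 9.81 = 9.79 kN/m³
Numerator = 0.0 + 9.79·4.6·cos²18.3°·tan31.7° = 0.0 + 9.79·4.6·0.9014·0.6176 = 25.071 kPa
Denominator = 19.6·4.6·sin18.3°·cos18.3° = 19.6·4.6·0.3140·0.9494 = 26.878 kPa
FS = 25.071 / 26.878 = 0.933

FS = 0.93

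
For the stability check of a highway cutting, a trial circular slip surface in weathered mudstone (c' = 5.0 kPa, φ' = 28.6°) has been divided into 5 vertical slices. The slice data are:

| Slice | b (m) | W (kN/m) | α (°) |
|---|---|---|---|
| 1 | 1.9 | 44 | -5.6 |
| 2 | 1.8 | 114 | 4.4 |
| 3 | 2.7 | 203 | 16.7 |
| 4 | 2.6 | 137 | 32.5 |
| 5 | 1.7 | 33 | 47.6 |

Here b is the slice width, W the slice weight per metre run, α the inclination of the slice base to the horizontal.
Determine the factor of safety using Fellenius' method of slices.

FS = 2.04

Ordinary method of slices: FS = Σ[c'·Δl_i + (W_i cosα_i)·tanφ'] / Σ W_i sinα_i, with Δl_i = b_i / cosα_i.
Slice 1: Δl = 1.9/cos(-5.6°) = 1.909 m; N'_1 = 44·cos(-5.6°) = 43.8; c'Δl = 9.55; W sinα = -4.3
Slice 2: Δl = 1.8/cos4.4° = 1.805 m; N'_2 = 114·cos4.4° = 113.7; c'Δl = 9.03; W sinα = 8.7
Slice 3: Δl = 2.7/cos16.7° = 2.819 m; N'_3 = 203·cos16.7° = 194.4; c'Δl = 14.09; W sinα = 58.3
Slice 4: Δl = 2.6/cos32.5° = 3.083 m; N'_4 = 137·cos32.5° = 115.5; c'Δl = 15.41; W sinα = 73.6
Slice 5: Δl = 1.7/cos47.6° = 2.521 m; N'_5 = 33·cos47.6° = 22.3; c'Δl = 12.61; W sinα = 24.4
Σc'Δl = 60.7 kN/m; ΣN' = 489.7 kN/m; ΣW sinα = 160.8 kN/m
Resisting = 60.7 + 489.7·tan28.6° = 60.7 + 267.0 = 327.7 kN/m
FS = 327.7 / 160.8 = 2.038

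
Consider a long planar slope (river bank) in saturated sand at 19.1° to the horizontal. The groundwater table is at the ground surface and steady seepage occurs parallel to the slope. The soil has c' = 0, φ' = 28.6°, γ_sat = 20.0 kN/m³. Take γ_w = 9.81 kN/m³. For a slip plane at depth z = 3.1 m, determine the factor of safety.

FS = 0.80

With seepage parallel to the slope and the water table at the surface, the effective normal stress on the slip plane uses the buoyant unit weight γ' = γ_sat − γ_w while the driving shear stress uses γ_sat:
FS = [c' + γ' z cos²β tanφ'] / [γ_sat z sinβ cosβ]
(For c' = 0 this reduces to FS = (γ'/γ_sat)·tanφ'/tanβ.)
γ' = 20.0 − 9.81 = 10.19 kN/m³
Numerator = 0.0 + 10.19·3.1·cos²19.1°·tan28.6° = 0.0 + 10.19·3.1·0.8929·0.5452 = 15.379 kPa
Denominator = 20.0·3.1·sin19.1°·cos19.1° = 20.0·3.1·0.3272·0.9449 = 19.171 kPa
FS = 15.379 / 19.171 = 0.802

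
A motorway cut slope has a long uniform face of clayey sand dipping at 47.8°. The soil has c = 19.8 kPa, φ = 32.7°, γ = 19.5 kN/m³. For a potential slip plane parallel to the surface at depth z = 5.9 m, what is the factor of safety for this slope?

For an infinite slope with a slip plane parallel to the surface (no pore pressure): FS = [c + γz cos²β tanφ] / [γz sinβ cosβ].
γz = 19.5·5.9 = 115.05 kN/m²
Numerator = 19.8 + 115.05·cos²47.8°·tan32.7° = 19.8 + 115.05·0.4512·0.6420 = 53.127 kPa
Denominator = 115.05·sin47.8°·cos47.8° = 115.05·0.7408·0.6717 = 57.250 kPa
FS = 53.127 / 57.250 = 0.928

FS = 0.93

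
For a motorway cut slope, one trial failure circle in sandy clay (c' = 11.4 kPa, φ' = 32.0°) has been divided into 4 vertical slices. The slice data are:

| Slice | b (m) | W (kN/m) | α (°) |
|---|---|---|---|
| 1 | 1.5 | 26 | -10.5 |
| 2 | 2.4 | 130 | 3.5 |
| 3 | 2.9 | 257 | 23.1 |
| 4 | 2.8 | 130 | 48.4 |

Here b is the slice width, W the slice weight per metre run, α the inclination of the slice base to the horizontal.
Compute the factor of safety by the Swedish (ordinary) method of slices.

Ordinary method of slices: FS = Σ[c'·Δl_i + (W_i cosα_i)·tanφ'] / Σ W_i sinα_i, with Δl_i = b_i / cosα_i.
Slice 1: Δl = 1.5/cos(-10.5°) = 1.526 m; N'_1 = 26·cos(-10.5°) = 25.6; c'Δl = 17.39; W sinα = -4.7
Slice 2: Δl = 2.4/cos3.5° = 2.404 m; N'_2 = 130·cos3.5° = 129.8; c'Δl = 27.41; W sinα = 7.9
Slice 3: Δl = 2.9/cos23.1° = 3.153 m; N'_3 = 257·cos23.1° = 236.4; c'Δl = 35.94; W sinα = 100.8
Slice 4: Δl = 2.8/cos48.4° = 4.217 m; N'_4 = 130·cos48.4° = 86.3; c'Δl = 48.08; W sinα = 97.2
Σc'Δl = 128.8 kN/m; ΣN' = 478.0 kN/m; ΣW sinα = 201.2 kN/m
Resisting = 128.8 + 478.0·tan32.0° = 128.8 + 298.7 = 427.5 kN/m
FS = 427.5 / 201.2 = 2.124

FS = 2.12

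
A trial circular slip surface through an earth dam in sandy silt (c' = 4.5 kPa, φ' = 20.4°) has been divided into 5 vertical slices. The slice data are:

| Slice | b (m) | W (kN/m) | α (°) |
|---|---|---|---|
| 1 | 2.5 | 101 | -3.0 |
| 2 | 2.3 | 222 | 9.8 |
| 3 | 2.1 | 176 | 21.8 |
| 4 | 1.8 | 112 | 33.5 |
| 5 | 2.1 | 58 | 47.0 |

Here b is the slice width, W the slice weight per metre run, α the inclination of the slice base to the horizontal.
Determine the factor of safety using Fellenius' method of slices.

FS = 1.41

Ordinary method of slices: FS = Σ[c'·Δl_i + (W_i cosα_i)·tanφ'] / Σ W_i sinα_i, with Δl_i = b_i / cosα_i.
Slice 1: Δl = 2.5/cos(-3.0°) = 2.503 m; N'_1 = 101·cos(-3.0°) = 100.9; c'Δl = 11.27; W sinα = -5.3
Slice 2: Δl = 2.3/cos9.8° = 2.334 m; N'_2 = 222·cos9.8° = 218.8; c'Δl = 10.50; W sinα = 37.8
Slice 3: Δl = 2.1/cos21.8° = 2.262 m; N'_3 = 176·cos21.8° = 163.4; c'Δl = 10.18; W sinα = 65.4
Slice 4: Δl = 1.8/cos33.5° = 2.159 m; N'_4 = 112·cos33.5° = 93.4; c'Δl = 9.71; W sinα = 61.8
Slice 5: Δl = 2.1/cos47.0° = 3.079 m; N'_5 = 58·cos47.0° = 39.6; c'Δl = 13.86; W sinα = 42.4
Σc'Δl = 55.5 kN/m; ΣN' = 616.0 kN/m; ΣW sinα = 202.1 kN/m
Resisting = 55.5 + 616.0·tan20.4° = 55.5 + 229.1 = 284.6 kN/m
FS = 284.6 / 202.1 = 1.408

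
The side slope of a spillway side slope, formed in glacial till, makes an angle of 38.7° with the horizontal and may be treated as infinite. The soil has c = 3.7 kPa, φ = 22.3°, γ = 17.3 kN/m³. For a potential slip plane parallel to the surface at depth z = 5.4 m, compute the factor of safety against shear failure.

FS = 0.59

For an infinite slope with a slip plane parallel to the surface (no pore pressure): FS = [c + γz cos²β tanφ] / [γz sinβ cosβ].
γz = 17.3·5.4 = 93.42 kN/m²
Numerator = 3.7 + 93.42·cos²38.7°·tan22.3° = 3.7 + 93.42·0.6091·0.4101 = 27.036 kPa
Denominator = 93.42·sin38.7°·cos38.7° = 93.42·0.6252·0.7804 = 45.585 kPa
FS = 27.036 / 45.585 = 0.593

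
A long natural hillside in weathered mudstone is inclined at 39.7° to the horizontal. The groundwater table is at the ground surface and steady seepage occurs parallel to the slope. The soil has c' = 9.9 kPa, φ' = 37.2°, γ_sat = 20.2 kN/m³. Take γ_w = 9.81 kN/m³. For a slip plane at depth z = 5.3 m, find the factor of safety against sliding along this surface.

FS = 0.66

With seepage parallel to the slope and the water table at the surface, the effective normal stress on the slip plane uses the buoyant unit weight γ' = γ_sat − γ_w while the driving shear stress uses γ_sat:
FS = [c' + γ' z cos²β tanφ'] / [γ_sat z sinβ cosβ]
γ' = 20.2 − 9.81 = 10.39 kN/m³
Numerator = 9.9 + 10.39·5.3·cos²39.7°·tan37.2° = 9.9 + 10.39·5.3·0.5920·0.7590 = 34.643 kPa
Denominator = 20.2·5.3·sin39.7°·cos39.7° = 20.2·5.3·0.6388·0.7694 = 52.617 kPa
FS = 34.643 / 52.617 = 0.658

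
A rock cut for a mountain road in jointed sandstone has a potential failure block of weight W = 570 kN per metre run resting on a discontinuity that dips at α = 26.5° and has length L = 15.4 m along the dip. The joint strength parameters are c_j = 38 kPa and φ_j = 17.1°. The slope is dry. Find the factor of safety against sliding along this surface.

Resolving the block weight along and normal to the plane and applying the Mohr–Coulomb strength on the joint:
N' = W cosα = 570·cos26.5° = 510.1 kN/m
Driving force T = W sinα = 570·sin26.5° = 254.3 kN/m
Resisting force R = c_j·L + N'·tanφ_j = 38·15.4 + 510.1·tan17.1° = 585.2 + 156.9 = 742.1 kN/m
FS = R / T = 742.1 / 254.3 = 2.918

FS = 2.92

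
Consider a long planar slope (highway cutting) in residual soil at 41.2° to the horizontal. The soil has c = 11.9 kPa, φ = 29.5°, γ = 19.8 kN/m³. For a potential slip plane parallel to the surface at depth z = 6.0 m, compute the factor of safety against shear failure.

FS = 0.85

For an infinite slope with a slip plane parallel to the surface (no pore pressure): FS = [c + γz cos²β tanφ] / [γz sinβ cosβ].
γz = 19.8·6.0 = 118.80 kN/m²
Numerator = 11.9 + 118.80·cos²41.2°·tan29.5° = 11.9 + 118.80·0.5661·0.5658 = 49.952 kPa
Denominator = 118.80·sin41.2°·cos41.2° = 118.80·0.6587·0.7524 = 58.878 kPa
FS = 49.952 / 58.878 = 0.848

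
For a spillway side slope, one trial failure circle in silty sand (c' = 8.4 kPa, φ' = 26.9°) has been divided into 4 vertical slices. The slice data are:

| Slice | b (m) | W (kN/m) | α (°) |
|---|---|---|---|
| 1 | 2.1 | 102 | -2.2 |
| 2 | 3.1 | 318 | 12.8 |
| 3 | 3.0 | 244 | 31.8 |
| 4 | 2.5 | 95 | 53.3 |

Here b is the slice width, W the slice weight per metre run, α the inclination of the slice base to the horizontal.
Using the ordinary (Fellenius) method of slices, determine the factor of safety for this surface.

FS = 1.67

Ordinary method of slices: FS = Σ[c'·Δl_i + (W_i cosα_i)·tanφ'] / Σ W_i sinα_i, with Δl_i = b_i / cosα_i.
Slice 1: Δl = 2.1/cos(-2.2°) = 2.102 m; N'_1 = 102·cos(-2.2°) = 101.9; c'Δl = 17.65; W sinα = -3.9
Slice 2: Δl = 3.1/cos12.8° = 3.179 m; N'_2 = 318·cos12.8° = 310.1; c'Δl = 26.70; W sinα = 70.5
Slice 3: Δl = 3.0/cos31.8° = 3.530 m; N'_3 = 244·cos31.8° = 207.4; c'Δl = 29.65; W sinα = 128.6
Slice 4: Δl = 2.5/cos53.3° = 4.183 m; N'_4 = 95·cos53.3° = 56.8; c'Δl = 35.14; W sinα = 76.2
Σc'Δl = 109.1 kN/m; ΣN' = 676.2 kN/m; ΣW sinα = 271.3 kN/m
Resisting = 109.1 + 676.2·tan26.9° = 109.1 + 343.0 = 452.2 kN/m
FS = 452.2 / 271.3 = 1.667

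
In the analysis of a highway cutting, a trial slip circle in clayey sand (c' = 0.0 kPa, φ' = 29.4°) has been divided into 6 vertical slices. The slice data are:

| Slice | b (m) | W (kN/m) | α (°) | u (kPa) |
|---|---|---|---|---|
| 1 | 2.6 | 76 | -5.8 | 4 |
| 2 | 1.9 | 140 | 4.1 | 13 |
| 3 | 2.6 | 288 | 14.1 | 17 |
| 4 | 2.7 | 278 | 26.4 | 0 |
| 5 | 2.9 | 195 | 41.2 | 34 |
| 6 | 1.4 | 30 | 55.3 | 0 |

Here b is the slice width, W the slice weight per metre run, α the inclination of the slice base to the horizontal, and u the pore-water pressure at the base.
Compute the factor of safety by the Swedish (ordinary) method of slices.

FS = 1.12

Ordinary method of slices: FS = Σ[c'·Δl_i + (W_i cosα_i − u_i·Δl_i)·tanφ'] / Σ W_i sinα_i, with Δl_i = b_i / cosα_i.
Slice 1: Δl = 2.6/cos(-5.8°) = 2.613 m; N'_1 = 76·cos(-5.8°) − 4·2.613 = 65.2; c'Δl = 0.00; W sinα = -7.7
Slice 2: Δl = 1.9/cos4.1° = 1.905 m; N'_2 = 140·cos4.1° − 13·1.905 = 114.9; c'Δl = 0.00; W sinα = 10.0
Slice 3: Δl = 2.6/cos14.1° = 2.681 m; N'_3 = 288·cos14.1° − 17·2.681 = 233.8; c'Δl = 0.00; W sinα = 70.2
Slice 4: Δl = 2.7/cos26.4° = 3.014 m; N'_4 = 278·cos26.4° − 0·3.014 = 249.0; c'Δl = 0.00; W sinα = 123.6
Slice 5: Δl = 2.9/cos41.2° = 3.854 m; N'_5 = 195·cos41.2° − 34·3.854 = 15.7; c'Δl = 0.00; W sinα = 128.4
Slice 6: Δl = 1.4/cos55.3° = 2.459 m; N'_6 = 30·cos55.3° − 0·2.459 = 17.1; c'Δl = 0.00; W sinα = 24.7
Σc'Δl = 0.0 kN/m; ΣN' = 695.5 kN/m; ΣW sinα = 349.2 kN/m
Resisting = 0.0 + 695.5·tan29.4° = 0.0 + 391.9 = 391.9 kN/m
FS = 391.9 / 349.2 = 1.122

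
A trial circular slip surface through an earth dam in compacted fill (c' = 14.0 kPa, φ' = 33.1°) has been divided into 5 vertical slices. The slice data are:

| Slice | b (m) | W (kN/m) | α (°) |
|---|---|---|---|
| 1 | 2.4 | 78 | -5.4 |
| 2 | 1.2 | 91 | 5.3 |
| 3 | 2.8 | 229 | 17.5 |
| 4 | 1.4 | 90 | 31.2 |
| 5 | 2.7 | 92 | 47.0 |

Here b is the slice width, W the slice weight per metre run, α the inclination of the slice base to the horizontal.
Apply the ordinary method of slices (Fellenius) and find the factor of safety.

Ordinary method of slices: FS = Σ[c'·Δl_i + (W_i cosα_i)·tanφ'] / Σ W_i sinα_i, with Δl_i = b_i / cosα_i.
Slice 1: Δl = 2.4/cos(-5.4°) = 2.411 m; N'_1 = 78·cos(-5.4°) = 77.7; c'Δl = 33.75; W sinα = -7.3
Slice 2: Δl = 1.2/cos5.3° = 1.205 m; N'_2 = 91·cos5.3° = 90.6; c'Δl = 16.87; W sinα = 8.4
Slice 3: Δl = 2.8/cos17.5° = 2.936 m; N'_3 = 229·cos17.5° = 218.4; c'Δl = 41.10; W sinα = 68.9
Slice 4: Δl = 1.4/cos31.2° = 1.637 m; N'_4 = 90·cos31.2° = 77.0; c'Δl = 22.91; W sinα = 46.6
Slice 5: Δl = 2.7/cos47.0° = 3.959 m; N'_5 = 92·cos47.0° = 62.7; c'Δl = 55.43; W sinα = 67.3
Σc'Δl = 170.1 kN/m; ΣN' = 526.4 kN/m; ΣW sinα = 183.8 kN/m
Resisting = 170.1 + 526.4·tan33.1° = 170.1 + 343.2 = 513.2 kN/m
FS = 513.2 / 183.8 = 2.792

FS = 2.79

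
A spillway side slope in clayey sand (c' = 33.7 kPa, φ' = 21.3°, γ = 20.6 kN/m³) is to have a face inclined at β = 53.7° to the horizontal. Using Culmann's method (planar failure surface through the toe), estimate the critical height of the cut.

Culmann's analysis gives the critical failure plane at α_cr = (β + φ')/2 = (53.7 + 21.3)/2 = 37.5°, and the critical height
H_c = (4c'/γ) · sinβ cosφ' / [1 − cos(β − φ')]
    = (4·33.7/20.6) · sin53.7°·cos21.3° / [1 − cos(32.4°)]
    = 6.544 · 0.8059·0.9317 / [1 − 0.8443]
    = 6.544 · 0.7509 / 0.1557
    = 31.56 m

H_c = 31.56 m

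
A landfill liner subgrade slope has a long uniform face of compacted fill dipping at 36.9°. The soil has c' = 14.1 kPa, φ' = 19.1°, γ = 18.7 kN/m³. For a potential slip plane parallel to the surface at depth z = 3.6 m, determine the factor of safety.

For an infinite slope with a slip plane parallel to the surface (no pore pressure): FS = [c' + γz cos²β tanφ'] / [γz sinβ cosβ].
γz = 18.7·3.6 = 67.32 kN/m²
Numerator = 14.1 + 67.32·cos²36.9°·tan19.1° = 14.1 + 67.32·0.6395·0.3463 = 29.008 kPa
Denominator = 67.32·sin36.9°·cos36.9° = 67.32·0.6004·0.7997 = 32.323 kPa
FS = 29.008 / 32.323 = 0.897

FS = 0.90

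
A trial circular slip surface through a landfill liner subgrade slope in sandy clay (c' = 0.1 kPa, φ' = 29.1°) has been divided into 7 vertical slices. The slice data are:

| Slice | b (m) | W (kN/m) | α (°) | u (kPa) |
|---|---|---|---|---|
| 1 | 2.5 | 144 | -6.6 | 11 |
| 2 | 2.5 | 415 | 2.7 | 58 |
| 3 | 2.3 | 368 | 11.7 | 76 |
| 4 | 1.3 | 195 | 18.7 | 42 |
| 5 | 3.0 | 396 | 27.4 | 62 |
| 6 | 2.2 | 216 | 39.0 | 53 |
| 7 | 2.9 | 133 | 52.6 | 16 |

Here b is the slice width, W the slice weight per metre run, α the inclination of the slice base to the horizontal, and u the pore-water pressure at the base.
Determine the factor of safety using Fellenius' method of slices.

FS = 0.85

Ordinary method of slices: FS = Σ[c'·Δl_i + (W_i cosα_i − u_i·Δl_i)·tanφ'] / Σ W_i sinα_i, with Δl_i = b_i / cosα_i.
Slice 1: Δl = 2.5/cos(-6.6°) = 2.517 m; N'_1 = 144·cos(-6.6°) − 11·2.517 = 115.4; c'Δl = 0.25; W sinα = -16.6
Slice 2: Δl = 2.5/cos2.7° = 2.503 m; N'_2 = 415·cos2.7° − 58·2.503 = 269.4; c'Δl = 0.25; W sinα = 19.5
Slice 3: Δl = 2.3/cos11.7° = 2.349 m; N'_3 = 368·cos11.7° − 76·2.349 = 181.8; c'Δl = 0.23; W sinα = 74.6
Slice 4: Δl = 1.3/cos18.7° = 1.372 m; N'_4 = 195·cos18.7° − 42·1.372 = 127.1; c'Δl = 0.14; W sinα = 62.5
Slice 5: Δl = 3.0/cos27.4° = 3.379 m; N'_5 = 396·cos27.4° − 62·3.379 = 142.1; c'Δl = 0.34; W sinα = 182.2
Slice 6: Δl = 2.2/cos39.0° = 2.831 m; N'_6 = 216·cos39.0° − 53·2.831 = 17.8; c'Δl = 0.28; W sinα = 135.9
Slice 7: Δl = 2.9/cos52.6° = 4.775 m; N'_7 = 133·cos52.6° − 16·4.775 = 4.4; c'Δl = 0.48; W sinα = 105.7
Σc'Δl = 2.0 kN/m; ΣN' = 857.9 kN/m; ΣW sinα = 564.0 kN/m
Resisting = 2.0 + 857.9·tan29.1° = 2.0 + 477.5 = 479.5 kN/m
FS = 479.5 / 564.0 = 0.850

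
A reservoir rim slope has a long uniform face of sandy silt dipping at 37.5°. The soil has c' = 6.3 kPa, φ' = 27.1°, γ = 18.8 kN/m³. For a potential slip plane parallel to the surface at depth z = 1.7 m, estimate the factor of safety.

For an infinite slope with a slip plane parallel to the surface (no pore pressure): FS = [c' + γz cos²β tanφ'] / [γz sinβ cosβ].
γz = 18.8·1.7 = 31.96 kN/m²
Numerator = 6.3 + 31.96·cos²37.5°·tan27.1° = 6.3 + 31.96·0.6294·0.5117 = 16.594 kPa
Denominator = 31.96·sin37.5°·cos37.5° = 31.96·0.6088·0.7934 = 15.435 kPa
FS = 16.594 / 15.435 = 1.075

FS = 1.08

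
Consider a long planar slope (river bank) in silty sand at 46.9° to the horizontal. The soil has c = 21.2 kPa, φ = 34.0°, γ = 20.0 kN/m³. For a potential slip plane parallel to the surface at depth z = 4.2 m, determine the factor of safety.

For an infinite slope with a slip plane parallel to the surface (no pore pressure): FS = [c + γz cos²β tanφ] / [γz sinβ cosβ].
γz = 20.0·4.2 = 84.00 kN/m²
Numerator = 21.2 + 84.00·cos²46.9°·tan34.0° = 21.2 + 84.00·0.4669·0.6745 = 47.652 kPa
Denominator = 84.00·sin46.9°·cos46.9° = 84.00·0.7302·0.6833 = 41.908 kPa
FS = 47.652 / 41.908 = 1.137

FS = 1.14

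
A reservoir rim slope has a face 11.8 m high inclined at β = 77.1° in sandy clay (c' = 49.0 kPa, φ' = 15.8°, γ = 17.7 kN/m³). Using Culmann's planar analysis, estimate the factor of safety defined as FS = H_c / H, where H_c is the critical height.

FS = 1.69

H_c = (4c'/γ) · sinβ cosφ' / [1 − cos(β − φ')]
    = (4·49.0/17.7) · sin77.1°·cos15.8° / [1 − cos61.3°]
    = 11.073 · 0.9379 / 0.5198 = 19.98 m
FS = H_c / H = 19.98 / 11.8 = 1.693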